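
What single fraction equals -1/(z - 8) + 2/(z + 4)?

Common denominator (z - 8)(z + 4). Numerator: -1(z + 4) + 2(z - 8) = (-z - 4) + (2z - 16) = z - 20
Result: (z - 20)/[(z - 8)(z + 4)]


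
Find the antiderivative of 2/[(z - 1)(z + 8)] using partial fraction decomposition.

Decompose: 2/[(z - 1)(z + 8)] = (2/9)/(z - 1) - (2/9)/(z + 8). Integrate each term: (2/9) ln|(z - 1)| - (2/9) ln|(z + 8)| + C


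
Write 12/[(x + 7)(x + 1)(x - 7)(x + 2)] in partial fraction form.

Using Heaviside cover-up: (-1/35)/(x + 7) - (1/4)/(x + 1) + (1/84)/(x - 7) + (4/15)/(x + 2)


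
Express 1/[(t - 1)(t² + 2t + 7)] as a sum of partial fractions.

Cover-up at t = 1: P = 1/(1² + 2·1 + 7) = 1/10. Then Q = -P = -1/10, R = -P·(2 + 1) = -3/10
Result: (1/10)/(t - 1) - ((1/10)t + 3/10)/(t² + 2t + 7)


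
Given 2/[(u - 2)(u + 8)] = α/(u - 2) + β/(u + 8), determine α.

Cover-up at u = 2: α = 2/(2 + 8) = 2/10 = 1/5


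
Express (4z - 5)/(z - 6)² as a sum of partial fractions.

(4z - 5) = α(z - 6) + β. At z = 6: β = 4·6 - 5 = 19. Coeff of z: α = 4
Result: 4/(z - 6) + 19/(z - 6)²


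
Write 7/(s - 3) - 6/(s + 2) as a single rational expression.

Common denominator (s - 3)(s + 2). Numerator: 7(s + 2) - 6(s - 3) = (7s + 14) - (6s - 18) = s + 32
Result: (s + 32)/[(s - 3)(s + 2)]


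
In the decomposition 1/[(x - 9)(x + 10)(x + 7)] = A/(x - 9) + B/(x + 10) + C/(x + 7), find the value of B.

Cover-up at x = -10: B = 1/[(-10 - 9)(-10 + 7)] = 1/[(-19)(-3)] = 1/57


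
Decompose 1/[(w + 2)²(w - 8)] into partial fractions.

Cover-up at w=8: C = 1/(8 + 2)² = 1/100. Cover-up at w=-2: B = 1/(-2 - 8) = -1/10. Comparing w² coeff: A = -C = -1/100
Result: (-1/100)/(w + 2) - (1/10)/(w + 2)² + (1/100)/(w - 8)


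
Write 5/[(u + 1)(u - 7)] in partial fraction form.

5/(u + 1)(u - 7) = A/(u + 1) + B/(u - 7). A = 5/(-1 - 7) = -5/8, B = 5/(7 + 1) = 5/8
Result: (-5/8)/(u + 1) + (5/8)/(u - 7)


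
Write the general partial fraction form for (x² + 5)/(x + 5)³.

Repeated linear factor (power 3): A/(x + 5) + B/(x + 5)² + C/(x + 5)³


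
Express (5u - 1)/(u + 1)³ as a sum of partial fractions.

(5u - 1) = A(u + 1)² + B(u + 1) + C. At u = -1: C = 5·(-1) - 1 = -6. Coefficients: A = 0, B = 5
Result: 5/(u + 1)² - 6/(u + 1)³


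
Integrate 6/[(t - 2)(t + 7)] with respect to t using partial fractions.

Decompose: 6/[(t - 2)(t + 7)] = (2/3)/(t - 2) - (2/3)/(t + 7). Integrate each term: (2/3) ln|(t - 2)| - (2/3) ln|(t + 7)| + C


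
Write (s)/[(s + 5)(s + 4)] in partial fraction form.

At s=-5: A = (1·(-5) + 0)/(-5 + 4) = 5. At s=-4: B = (1·(-4) + 0)/(-4 + 5) = -4
Result: 5/(s + 5) - 4/(s + 4)


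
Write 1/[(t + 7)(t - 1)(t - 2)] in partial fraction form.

Using cover-up method: α = 1/72, β = -1/8, γ = 1/9
Result: (1/72)/(t + 7) - (1/8)/(t - 1) + (1/9)/(t - 2)


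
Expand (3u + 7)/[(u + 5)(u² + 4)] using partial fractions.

At u=-5: α = (3·(-5) + 7)/((-5)² + 4) = -8/29. β = -α = 8/29, γ = 3 - (-5)·α = 47/29
Result: (-8/29)/(u + 5) + ((8/29)u + 47/29)/(u² + 4)


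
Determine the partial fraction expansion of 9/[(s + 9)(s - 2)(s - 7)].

Using cover-up method: P = 9/176, Q = -9/55, R = 9/80
Result: (9/176)/(s + 9) - (9/55)/(s - 2) + (9/80)/(s - 7)


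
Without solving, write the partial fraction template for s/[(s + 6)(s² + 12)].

Linear + irreducible quadratic: P/(s + 6) + (Qs + R)/(s² + 12)


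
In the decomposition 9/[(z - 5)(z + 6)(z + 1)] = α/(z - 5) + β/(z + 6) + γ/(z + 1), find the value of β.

Cover-up at z = -6: β = 9/[(-6 - 5)(-6 + 1)] = 9/[(-11)(-5)] = 9/55


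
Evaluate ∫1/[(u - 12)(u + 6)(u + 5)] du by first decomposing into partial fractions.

Cover-up: P = 1/306, Q = 1/18, R = -1/17. Decomposition: (1/306)/(u - 12) + (1/18)/(u + 6) - (1/17)/(u + 5). Integrate each term: (1/306) ln|(u - 12)| + (1/18) ln|(u + 6)| - (1/17) ln|(u + 5)| + C


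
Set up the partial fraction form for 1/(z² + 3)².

Repeated quadratic factor: (Az + B)/(z² + 3) + (Cz + D)/(z² + 3)²


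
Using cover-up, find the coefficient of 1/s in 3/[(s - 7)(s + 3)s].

Cover s, set s=0: 3/[(0 - 7)(0 + 3)] = -1/7


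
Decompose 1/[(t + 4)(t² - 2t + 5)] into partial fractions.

Cover-up at t = -4: α = 1/((-4)² - 2·(-4) + 5) = 1/29. Then β = -α = -1/29, γ = -α·(-2 - 4) = 6/29
Result: (1/29)/(t + 4) - ((1/29)t - 6/29)/(t² - 2t + 5)


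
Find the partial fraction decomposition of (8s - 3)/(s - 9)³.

(8s - 3) = α(s - 9)² + β(s - 9) + γ. At s = 9: γ = 8·9 - 3 = 69. Coefficients: α = 0, β = 8
Result: 8/(s - 9)² + 69/(s - 9)³


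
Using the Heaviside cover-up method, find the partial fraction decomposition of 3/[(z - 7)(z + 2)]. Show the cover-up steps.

Cover (z - 7): set z=7, get P = 3/(7 + 2) = 1/3. Cover (z + 2): set z=-2, get Q = 3/(-2 - 7) = -1/3.
Result: (1/3)/(z - 7) - (1/3)/(z + 2)


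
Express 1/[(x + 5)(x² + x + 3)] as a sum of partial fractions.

Cover-up at x = -5: P = 1/((-5)² + 1·(-5) + 3) = 1/23. Then Q = -P = -1/23, R = -P·(1 - 5) = 4/23
Result: (1/23)/(x + 5) - ((1/23)x - 4/23)/(x² + x + 3)


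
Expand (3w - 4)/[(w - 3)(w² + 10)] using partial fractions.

At w=3: P = (3·3 - 4)/(3² + 10) = 5/19. Q = -P = -5/19, R = 3 - 3·P = 42/19
Result: (5/19)/(w - 3) - ((5/19)w - 42/19)/(w² + 10)


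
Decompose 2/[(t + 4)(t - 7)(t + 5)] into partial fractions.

Using cover-up method: A = -2/11, B = 1/66, C = 1/6
Result: (-2/11)/(t + 4) + (1/66)/(t - 7) + (1/6)/(t + 5)


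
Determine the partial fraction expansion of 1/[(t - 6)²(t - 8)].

Cover-up at t=8: γ = 1/(8 - 6)² = 1/4. Cover-up at t=6: β = 1/(6 - 8) = -1/2. Comparing t² coeff: α = -γ = -1/4
Result: (-1/4)/(t - 6) - (1/2)/(t - 6)² + (1/4)/(t - 8)


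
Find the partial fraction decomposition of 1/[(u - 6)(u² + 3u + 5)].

Cover-up at u = 6: α = 1/(6² + 3·6 + 5) = 1/59. Then β = -α = -1/59, γ = -α·(3 + 6) = -9/59
Result: (1/59)/(u - 6) - ((1/59)u + 9/59)/(u² + 3u + 5)


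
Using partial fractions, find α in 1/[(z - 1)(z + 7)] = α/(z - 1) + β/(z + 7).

Cover-up at z = 1: α = 1/(1 + 7) = 1/8


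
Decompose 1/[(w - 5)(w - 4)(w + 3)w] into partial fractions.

Using Heaviside cover-up: (1/40)/(w - 5) - (1/28)/(w - 4) - (1/168)/(w + 3) + (1/60)/w


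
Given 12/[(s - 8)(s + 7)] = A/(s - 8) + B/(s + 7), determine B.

Cover-up at s = -7: B = 12/(-7 - 8) = -12/15 = -4/5


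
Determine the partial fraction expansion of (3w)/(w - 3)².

(3w) = A(w - 3) + B. At w = 3: B = 3·3 + 0 = 9. Coeff of w: A = 3
Result: 3/(w - 3) + 9/(w - 3)²


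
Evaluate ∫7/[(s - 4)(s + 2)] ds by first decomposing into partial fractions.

Decompose: 7/[(s - 4)(s + 2)] = (7/6)/(s - 4) - (7/6)/(s + 2). Integrate each term: (7/6) ln|(s - 4)| - (7/6) ln|(s + 2)| + C


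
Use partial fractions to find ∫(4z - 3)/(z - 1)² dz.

Decompose: A = 4, B = 4·1 - 3 = 1, so (4z - 3)/(z - 1)² = 4/(z - 1) + 1/(z - 1)². Integrate: ∫ A/(z - 1) dz = 4 ln|(z - 1)|; ∫ B/(z - 1)² dz = -1/(z - 1). Sum: 4 ln|(z - 1)| - 1/(z - 1) + C


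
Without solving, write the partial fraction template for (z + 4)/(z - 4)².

Repeated linear factor: A/(z - 4) + B/(z - 4)²


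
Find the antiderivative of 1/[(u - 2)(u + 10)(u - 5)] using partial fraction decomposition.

Cover-up: α = -1/36, β = 1/180, γ = 1/45. Decomposition: (-1/36)/(u - 2) + (1/180)/(u + 10) + (1/45)/(u - 5). Integrate each term: (-1/36) ln|(u - 2)| + (1/180) ln|(u + 10)| + (1/45) ln|(u - 5)| + C


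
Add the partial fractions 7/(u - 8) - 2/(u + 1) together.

Common denominator (u - 8)(u + 1). Numerator: 7(u + 1) - 2(u - 8) = (7u + 7) - (2u - 16) = 5u + 23
Result: (5u + 23)/[(u - 8)(u + 1)]


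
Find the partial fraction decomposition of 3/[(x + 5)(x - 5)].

3/(x + 5)(x - 5) = P/(x + 5) + Q/(x - 5). P = 3/(-5 - 5) = -3/10, Q = 3/(5 + 5) = 3/10
Result: (-3/10)/(x + 5) + (3/10)/(x - 5)


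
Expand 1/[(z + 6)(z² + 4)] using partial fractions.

Cover-up at z = -6: α = 1/((-6)² + 4) = 1/40. Then β = -α = -1/40, γ = -α·(0 - 6) = 3/20
Result: (1/40)/(z + 6) - ((1/40)z - 3/20)/(z² + 4)


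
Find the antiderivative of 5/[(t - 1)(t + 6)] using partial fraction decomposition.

Decompose: 5/[(t - 1)(t + 6)] = (5/7)/(t - 1) - (5/7)/(t + 6). Integrate each term: (5/7) ln|(t - 1)| - (5/7) ln|(t + 6)| + C


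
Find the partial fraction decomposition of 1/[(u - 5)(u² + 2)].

Cover-up at u = 5: α = 1/(5² + 2) = 1/27. Then β = -α = -1/27, γ = -α·(0 + 5) = -5/27
Result: (1/27)/(u - 5) - ((1/27)u + 5/27)/(u² + 2)


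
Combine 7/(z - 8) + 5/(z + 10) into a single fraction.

Common denominator (z - 8)(z + 10). Numerator: 7(z + 10) + 5(z - 8) = (7z + 70) + (5z - 40) = 12z + 30
Result: (12z + 30)/[(z - 8)(z + 10)]


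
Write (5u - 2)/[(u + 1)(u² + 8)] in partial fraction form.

At u=-1: A = (5·(-1) - 2)/((-1)² + 8) = -7/9. B = -A = 7/9, C = 5 - (-1)·A = 38/9
Result: (-7/9)/(u + 1) + ((7/9)u + 38/9)/(u² + 8)


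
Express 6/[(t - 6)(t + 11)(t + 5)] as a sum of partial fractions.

Using cover-up method: α = 6/187, β = 1/17, γ = -1/11
Result: (6/187)/(t - 6) + (1/17)/(t + 11) - (1/11)/(t + 5)


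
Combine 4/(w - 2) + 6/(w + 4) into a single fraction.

Common denominator (w - 2)(w + 4). Numerator: 4(w + 4) + 6(w - 2) = (4w + 16) + (6w - 12) = 10w + 4
Result: (10w + 4)/[(w - 2)(w + 4)]


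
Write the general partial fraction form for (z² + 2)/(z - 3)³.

Repeated linear factor (power 3): α/(z - 3) + β/(z - 3)² + γ/(z - 3)³


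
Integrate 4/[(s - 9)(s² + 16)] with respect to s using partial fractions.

Cover-up at s=9: α = 4/(9²+16) = 4/97. Coeff matching: β = -4/97, γ = -36/97. Decomposition: (4/97)/(s - 9) - ((4/97)s + 36/97)/(s² + 16). Integrate: linear → ln, quadratic → (1/2)ln + arctan: (4/97) ln|(s - 9)| - (2/97) ln(s² + 16) - (9/97) arctan(s/4) + C


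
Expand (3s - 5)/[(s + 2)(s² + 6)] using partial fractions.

At s=-2: A = (3·(-2) - 5)/((-2)² + 6) = -11/10. B = -A = 11/10, C = 3 - (-2)·A = 4/5
Result: (-11/10)/(s + 2) + ((11/10)s + 4/5)/(s² + 6)


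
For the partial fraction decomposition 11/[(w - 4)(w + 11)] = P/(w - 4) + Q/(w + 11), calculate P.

Cover-up at w = 4: P = 11/(4 + 11) = 11/15


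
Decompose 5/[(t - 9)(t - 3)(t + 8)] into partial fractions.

Using cover-up method: A = 5/102, B = -5/66, C = 5/187
Result: (5/102)/(t - 9) - (5/66)/(t - 3) + (5/187)/(t + 8)


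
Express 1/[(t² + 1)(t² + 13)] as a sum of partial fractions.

Coefficient matching gives P = R = 0, Q = 1/(13-1) = 1/12, S = -Q = -1/12
Result: (1/12)/(t² + 1) - (1/12)/(t² + 13)


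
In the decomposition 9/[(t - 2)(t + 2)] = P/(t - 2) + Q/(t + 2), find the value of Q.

Cover-up at t = -2: Q = 9/(-2 - 2) = -9/4


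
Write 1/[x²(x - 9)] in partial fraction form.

Cover-up at x=9: C = 1/(9 - 0)² = 1/81. Cover-up at x=0: B = 1/(0 - 9) = -1/9. Comparing x² coeff: A = -C = -1/81
Result: (-1/81)/x - (1/9)/x² + (1/81)/(x - 9)


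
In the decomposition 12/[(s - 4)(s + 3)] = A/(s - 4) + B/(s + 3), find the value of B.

Cover-up at s = -3: B = 12/(-3 - 4) = -12/7


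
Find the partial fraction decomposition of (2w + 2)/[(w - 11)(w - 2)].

At w=11: α = (2·11 + 2)/(11 - 2) = 8/3. At w=2: β = (2·2 + 2)/(2 - 11) = -2/3
Result: (8/3)/(w - 11) - (2/3)/(w - 2)


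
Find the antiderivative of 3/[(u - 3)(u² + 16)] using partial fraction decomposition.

Cover-up at u=3: P = 3/(3²+16) = 3/25. Coeff matching: Q = -3/25, R = -9/25. Decomposition: (3/25)/(u - 3) - ((3/25)u + 9/25)/(u² + 16). Integrate: linear → ln, quadratic → (1/2)ln + arctan: (3/25) ln|(u - 3)| - (3/50) ln(u² + 16) - (9/100) arctan(u/4) + C


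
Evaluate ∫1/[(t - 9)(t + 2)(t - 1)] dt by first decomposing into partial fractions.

Cover-up: A = 1/88, B = 1/33, C = -1/24. Decomposition: (1/88)/(t - 9) + (1/33)/(t + 2) - (1/24)/(t - 1). Integrate each term: (1/88) ln|(t - 9)| + (1/33) ln|(t + 2)| - (1/24) ln|(t - 1)| + C


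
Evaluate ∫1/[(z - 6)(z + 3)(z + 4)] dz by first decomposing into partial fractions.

Cover-up: P = 1/90, Q = -1/9, R = 1/10. Decomposition: (1/90)/(z - 6) - (1/9)/(z + 3) + (1/10)/(z + 4). Integrate each term: (1/90) ln|(z - 6)| - (1/9) ln|(z + 3)| + (1/10) ln|(z + 4)| + C


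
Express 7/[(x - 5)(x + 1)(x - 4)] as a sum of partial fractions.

Using cover-up method: P = 7/6, Q = 7/30, R = -7/5
Result: (7/6)/(x - 5) + (7/30)/(x + 1) - (7/5)/(x - 4)


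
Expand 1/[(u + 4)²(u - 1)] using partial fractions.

Cover-up at u=1: C = 1/(1 + 4)² = 1/25. Cover-up at u=-4: B = 1/(-4 - 1) = -1/5. Comparing u² coeff: A = -C = -1/25
Result: (-1/25)/(u + 4) - (1/5)/(u + 4)² + (1/25)/(u - 1)


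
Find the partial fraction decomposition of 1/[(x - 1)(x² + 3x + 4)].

Cover-up at x = 1: P = 1/(1² + 3·1 + 4) = 1/8. Then Q = -P = -1/8, R = -P·(3 + 1) = -1/2
Result: (1/8)/(x - 1) - ((1/8)x + 1/2)/(x² + 3x + 4)


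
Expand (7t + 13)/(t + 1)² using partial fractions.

(7t + 13) = A(t + 1) + B. At t = -1: B = 7·(-1) + 13 = 6. Coeff of t: A = 7
Result: 7/(t + 1) + 6/(t + 1)²


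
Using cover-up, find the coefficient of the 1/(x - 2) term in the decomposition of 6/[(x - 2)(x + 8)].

Cover (x - 2), set x=2: 6/((x + 8) at x=2) = 6/(10) = 3/5


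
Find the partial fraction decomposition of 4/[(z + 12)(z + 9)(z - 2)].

Using cover-up method: P = 2/21, Q = -4/33, R = 2/77
Result: (2/21)/(z + 12) - (4/33)/(z + 9) + (2/77)/(z - 2)


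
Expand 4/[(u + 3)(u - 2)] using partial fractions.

4/(u + 3)(u - 2) = α/(u + 3) + β/(u - 2). α = 4/(-3 - 2) = -4/5, β = 4/(2 + 3) = 4/5
Result: (-4/5)/(u + 3) + (4/5)/(u - 2)


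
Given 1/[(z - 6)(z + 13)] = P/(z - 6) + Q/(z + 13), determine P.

Cover-up at z = 6: P = 1/(6 + 13) = 1/19


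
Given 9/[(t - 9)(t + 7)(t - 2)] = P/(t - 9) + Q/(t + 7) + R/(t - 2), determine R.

Cover-up at t = 2: R = 9/[(2 - 9)(2 + 7)] = 9/[(-7)(9)] = -9/63 = -1/7


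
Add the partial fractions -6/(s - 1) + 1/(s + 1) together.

Common denominator (s - 1)(s + 1). Numerator: -6(s + 1) + 1(s - 1) = (-6s - 6) + (s - 1) = -5s - 7
Result: (-5s - 7)/[(s - 1)(s + 1)]


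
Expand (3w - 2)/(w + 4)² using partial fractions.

(3w - 2) = P(w + 4) + Q. At w = -4: Q = 3·(-4) - 2 = -14. Coeff of w: P = 3
Result: 3/(w + 4) - 14/(w + 4)²


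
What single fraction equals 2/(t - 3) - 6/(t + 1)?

Common denominator (t - 3)(t + 1). Numerator: 2(t + 1) - 6(t - 3) = (2t + 2) - (6t - 18) = -4t + 20
Result: (-4t + 20)/[(t - 3)(t + 1)]


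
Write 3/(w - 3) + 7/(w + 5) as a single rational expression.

Common denominator (w - 3)(w + 5). Numerator: 3(w + 5) + 7(w - 3) = (3w + 15) + (7w - 21) = 10w - 6
Result: (10w - 6)/[(w - 3)(w + 5)]


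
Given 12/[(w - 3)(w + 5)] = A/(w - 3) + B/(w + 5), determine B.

Cover-up at w = -5: B = 12/(-5 - 3) = -12/8 = -3/2


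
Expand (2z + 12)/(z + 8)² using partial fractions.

(2z + 12) = P(z + 8) + Q. At z = -8: Q = 2·(-8) + 12 = -4. Coeff of z: P = 2
Result: 2/(z + 8) - 4/(z + 8)²


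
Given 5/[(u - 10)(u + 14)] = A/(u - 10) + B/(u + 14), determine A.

Cover-up at u = 10: A = 5/(10 + 14) = 5/24


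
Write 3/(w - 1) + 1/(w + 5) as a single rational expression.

Common denominator (w - 1)(w + 5). Numerator: 3(w + 5) + 1(w - 1) = (3w + 15) + (w - 1) = 4w + 14
Result: (4w + 14)/[(w - 1)(w + 5)]


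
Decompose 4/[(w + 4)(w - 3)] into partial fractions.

4/(w + 4)(w - 3) = α/(w + 4) + β/(w - 3). α = 4/(-4 - 3) = -4/7, β = 4/(3 + 4) = 4/7
Result: (-4/7)/(w + 4) + (4/7)/(w - 3)


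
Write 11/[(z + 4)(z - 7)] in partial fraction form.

11/(z + 4)(z - 7) = α/(z + 4) + β/(z - 7). α = 11/(-4 - 7) = -1, β = 11/(7 + 4) = 1
Result: -1/(z + 4) + 1/(z - 7)


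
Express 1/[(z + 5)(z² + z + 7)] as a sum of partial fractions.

Cover-up at z = -5: α = 1/((-5)² + 1·(-5) + 7) = 1/27. Then β = -α = -1/27, γ = -α·(1 - 5) = 4/27
Result: (1/27)/(z + 5) - ((1/27)z - 4/27)/(z² + z + 7)


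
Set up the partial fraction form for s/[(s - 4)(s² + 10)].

Linear + irreducible quadratic: α/(s - 4) + (βs + γ)/(s² + 10)


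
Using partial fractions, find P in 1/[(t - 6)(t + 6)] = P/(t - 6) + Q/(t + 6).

Cover-up at t = 6: P = 1/(6 + 6) = 1/12


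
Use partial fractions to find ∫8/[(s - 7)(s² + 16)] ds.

Cover-up at s=7: α = 8/(7²+16) = 8/65. Coeff matching: β = -8/65, γ = -56/65. Decomposition: (8/65)/(s - 7) - ((8/65)s + 56/65)/(s² + 16). Integrate: linear → ln, quadratic → (1/2)ln + arctan: (8/65) ln|(s - 7)| - (4/65) ln(s² + 16) - (14/65) arctan(s/4) + C


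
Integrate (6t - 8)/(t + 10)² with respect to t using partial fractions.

Decompose: P = 6, Q = 6·(-10) - 8 = -68, so (6t - 8)/(t + 10)² = 6/(t + 10) - 68/(t + 10)². Integrate: ∫ P/(t + 10) dt = 6 ln|(t + 10)|; ∫ Q/(t + 10)² dt = 68/(t + 10). Sum: 6 ln|(t + 10)| + 68/(t + 10) + C


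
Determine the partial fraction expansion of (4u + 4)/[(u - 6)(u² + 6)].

At u=6: A = (4·6 + 4)/(6² + 6) = 2/3. B = -A = -2/3, C = 4 - 6·A = 0
Result: (2/3)/(u - 6) - ((2/3)u)/(u² + 6)


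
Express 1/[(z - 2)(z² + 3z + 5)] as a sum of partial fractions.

Cover-up at z = 2: P = 1/(2² + 3·2 + 5) = 1/15. Then Q = -P = -1/15, R = -P·(3 + 2) = -1/3
Result: (1/15)/(z - 2) - ((1/15)z + 1/3)/(z² + 3z + 5)


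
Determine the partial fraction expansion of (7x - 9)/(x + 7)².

(7x - 9) = α(x + 7) + β. At x = -7: β = 7·(-7) - 9 = -58. Coeff of x: α = 7
Result: 7/(x + 7) - 58/(x + 7)²


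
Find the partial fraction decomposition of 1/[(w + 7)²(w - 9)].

Cover-up at w=9: R = 1/(9 + 7)² = 1/256. Cover-up at w=-7: Q = 1/(-7 - 9) = -1/16. Comparing w² coeff: P = -R = -1/256
Result: (-1/256)/(w + 7) - (1/16)/(w + 7)² + (1/256)/(w - 9)


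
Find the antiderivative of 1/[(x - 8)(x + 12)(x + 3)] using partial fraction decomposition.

Cover-up: P = 1/220, Q = 1/180, R = -1/99. Decomposition: (1/220)/(x - 8) + (1/180)/(x + 12) - (1/99)/(x + 3). Integrate each term: (1/220) ln|(x - 8)| + (1/180) ln|(x + 12)| - (1/99) ln|(x + 3)| + C


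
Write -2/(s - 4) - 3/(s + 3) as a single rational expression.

Common denominator (s - 4)(s + 3). Numerator: -2(s + 3) - 3(s - 4) = (-2s - 6) - (3s - 12) = -5s + 6
Result: (-5s + 6)/[(s - 4)(s + 3)]


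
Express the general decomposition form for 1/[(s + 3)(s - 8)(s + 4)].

Three distinct linear factors: P/(s + 3) + Q/(s - 8) + R/(s + 4)


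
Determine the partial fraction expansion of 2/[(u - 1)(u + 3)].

2/(u - 1)(u + 3) = A/(u - 1) + B/(u + 3). A = 2/(1 + 3) = 1/2, B = 2/(-3 - 1) = -1/2
Result: (1/2)/(u - 1) - (1/2)/(u + 3)


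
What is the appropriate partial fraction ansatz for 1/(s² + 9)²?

Repeated quadratic factor: (αs + β)/(s² + 9) + (γs + δ)/(s² + 9)²


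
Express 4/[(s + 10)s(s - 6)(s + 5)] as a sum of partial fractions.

Using Heaviside cover-up: (-1/200)/(s + 10) - (1/75)/s + (1/264)/(s - 6) + (4/275)/(s + 5)


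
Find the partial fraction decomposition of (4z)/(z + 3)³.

(4z) = α(z + 3)² + β(z + 3) + γ. At z = -3: γ = 4·(-3) + 0 = -12. Coefficients: α = 0, β = 4
Result: 4/(z + 3)² - 12/(z + 3)³


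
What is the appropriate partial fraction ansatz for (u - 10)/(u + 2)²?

Repeated linear factor: A/(u + 2) + B/(u + 2)²


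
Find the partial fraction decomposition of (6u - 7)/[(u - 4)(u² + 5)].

At u=4: α = (6·4 - 7)/(4² + 5) = 17/21. β = -α = -17/21, γ = 6 - 4·α = 58/21
Result: (17/21)/(u - 4) - ((17/21)u - 58/21)/(u² + 5)


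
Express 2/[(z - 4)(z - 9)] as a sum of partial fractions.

2/(z - 4)(z - 9) = A/(z - 4) + B/(z - 9). A = 2/(4 - 9) = -2/5, B = 2/(9 - 4) = 2/5
Result: (-2/5)/(z - 4) + (2/5)/(z - 9)


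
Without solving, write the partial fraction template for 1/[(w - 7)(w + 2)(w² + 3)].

Two linear + quadratic: P/(w - 7) + Q/(w + 2) + (Rw + S)/(w² + 3)


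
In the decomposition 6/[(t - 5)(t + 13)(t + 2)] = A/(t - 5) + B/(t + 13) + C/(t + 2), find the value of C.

Cover-up at t = -2: C = 6/[(-2 - 5)(-2 + 13)] = 6/[(-7)(11)] = -6/77


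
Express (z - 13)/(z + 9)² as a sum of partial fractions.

(z - 13) = α(z + 9) + β. At z = -9: β = 1·(-9) - 13 = -22. Coeff of z: α = 1
Result: 1/(z + 9) - 22/(z + 9)²


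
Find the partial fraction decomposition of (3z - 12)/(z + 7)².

(3z - 12) = α(z + 7) + β. At z = -7: β = 3·(-7) - 12 = -33. Coeff of z: α = 3
Result: 3/(z + 7) - 33/(z + 7)²


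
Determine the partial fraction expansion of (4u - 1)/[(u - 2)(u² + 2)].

At u=2: P = (4·2 - 1)/(2² + 2) = 7/6. Q = -P = -7/6, R = 4 - 2·P = 5/3
Result: (7/6)/(u - 2) - ((7/6)u - 5/3)/(u² + 2)


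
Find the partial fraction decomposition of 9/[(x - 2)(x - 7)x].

Using cover-up method: A = -9/10, B = 9/35, C = 9/14
Result: (-9/10)/(x - 2) + (9/35)/(x - 7) + (9/14)/x


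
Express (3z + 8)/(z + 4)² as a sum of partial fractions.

(3z + 8) = α(z + 4) + β. At z = -4: β = 3·(-4) + 8 = -4. Coeff of z: α = 3
Result: 3/(z + 4) - 4/(z + 4)²


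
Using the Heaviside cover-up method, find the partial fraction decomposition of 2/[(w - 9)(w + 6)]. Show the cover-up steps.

Cover (w - 9): set w=9, get A = 2/(9 + 6) = 2/15. Cover (w + 6): set w=-6, get B = 2/(-6 - 9) = -2/15.
Result: (2/15)/(w - 9) - (2/15)/(w + 6)


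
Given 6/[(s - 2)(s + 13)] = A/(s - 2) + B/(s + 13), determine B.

Cover-up at s = -13: B = 6/(-13 - 2) = -6/15 = -2/5


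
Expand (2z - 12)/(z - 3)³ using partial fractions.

(2z - 12) = α(z - 3)² + β(z - 3) + γ. At z = 3: γ = 2·3 - 12 = -6. Coefficients: α = 0, β = 2
Result: 2/(z - 3)² - 6/(z - 3)³


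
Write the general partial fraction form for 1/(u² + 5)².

Repeated quadratic factor: (Au + B)/(u² + 5) + (Cu + D)/(u² + 5)²


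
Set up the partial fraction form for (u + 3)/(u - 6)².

Repeated linear factor: α/(u - 6) + β/(u - 6)²


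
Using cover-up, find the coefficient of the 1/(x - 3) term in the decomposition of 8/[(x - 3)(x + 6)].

Cover (x - 3), set x=3: 8/((x + 6) at x=3) = 8/(9) = 8/9


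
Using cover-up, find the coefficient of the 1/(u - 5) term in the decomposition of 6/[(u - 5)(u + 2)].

Cover (u - 5), set u=5: 6/((u + 2) at u=5) = 6/(7) = 6/7


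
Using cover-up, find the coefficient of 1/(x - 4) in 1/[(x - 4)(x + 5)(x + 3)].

Cover (x - 4), set x=4: 1/[(4 + 5)(4 + 3)] = 1/63


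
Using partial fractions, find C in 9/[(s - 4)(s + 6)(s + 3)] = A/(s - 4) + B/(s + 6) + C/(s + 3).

Cover-up at s = -3: C = 9/[(-3 - 4)(-3 + 6)] = 9/[(-7)(3)] = -9/21 = -3/7


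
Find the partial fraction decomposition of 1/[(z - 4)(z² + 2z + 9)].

Cover-up at z = 4: α = 1/(4² + 2·4 + 9) = 1/33. Then β = -α = -1/33, γ = -α·(2 + 4) = -2/11
Result: (1/33)/(z - 4) - ((1/33)z + 2/11)/(z² + 2z + 9)


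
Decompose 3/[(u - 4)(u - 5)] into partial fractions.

3/(u - 4)(u - 5) = P/(u - 4) + Q/(u - 5). P = 3/(4 - 5) = -3, Q = 3/(5 - 4) = 3
Result: -3/(u - 4) + 3/(u - 5)


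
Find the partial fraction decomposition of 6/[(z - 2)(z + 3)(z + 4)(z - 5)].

Using Heaviside cover-up: (-1/15)/(z - 2) + (3/20)/(z + 3) - (1/9)/(z + 4) + (1/36)/(z - 5)


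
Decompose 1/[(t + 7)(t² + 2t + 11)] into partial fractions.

Cover-up at t = -7: A = 1/((-7)² + 2·(-7) + 11) = 1/46. Then B = -A = -1/46, C = -A·(2 - 7) = 5/46
Result: (1/46)/(t + 7) - ((1/46)t - 5/46)/(t² + 2t + 11)


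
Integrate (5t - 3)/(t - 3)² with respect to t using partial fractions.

Decompose: P = 5, Q = 5·3 - 3 = 12, so (5t - 3)/(t - 3)² = 5/(t - 3) + 12/(t - 3)². Integrate: ∫ P/(t - 3) dt = 5 ln|(t - 3)|; ∫ Q/(t - 3)² dt = -12/(t - 3). Sum: 5 ln|(t - 3)| - 12/(t - 3) + C


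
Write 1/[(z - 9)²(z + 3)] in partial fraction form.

Cover-up at z=-3: γ = 1/(-3 - 9)² = 1/144. Cover-up at z=9: β = 1/(9 + 3) = 1/12. Comparing z² coeff: α = -γ = -1/144
Result: (-1/144)/(z - 9) + (1/12)/(z - 9)² + (1/144)/(z + 3)


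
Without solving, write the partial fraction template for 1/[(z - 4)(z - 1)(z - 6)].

Three distinct linear factors: A/(z - 4) + B/(z - 1) + C/(z - 6)


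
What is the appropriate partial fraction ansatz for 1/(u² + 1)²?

Repeated quadratic factor: (Pu + Q)/(u² + 1) + (Ru + S)/(u² + 1)²


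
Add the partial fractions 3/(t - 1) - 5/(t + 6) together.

Common denominator (t - 1)(t + 6). Numerator: 3(t + 6) - 5(t - 1) = (3t + 18) - (5t - 5) = -2t + 23
Result: (-2t + 23)/[(t - 1)(t + 6)]


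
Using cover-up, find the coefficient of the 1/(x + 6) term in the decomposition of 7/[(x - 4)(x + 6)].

Cover (x + 6), set x=-6: 7/((x - 4) at x=-6) = 7/(-10) = -7/10


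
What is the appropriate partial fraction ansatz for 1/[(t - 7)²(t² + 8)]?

Repeated linear + quadratic: α/(t - 7) + β/(t - 7)² + (γt + δ)/(t² + 8)


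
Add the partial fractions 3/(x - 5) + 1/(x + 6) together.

Common denominator (x - 5)(x + 6). Numerator: 3(x + 6) + 1(x - 5) = (3x + 18) + (x - 5) = 4x + 13
Result: (4x + 13)/[(x - 5)(x + 6)]


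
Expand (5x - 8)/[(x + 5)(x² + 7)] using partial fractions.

At x=-5: P = (5·(-5) - 8)/((-5)² + 7) = -33/32. Q = -P = 33/32, R = 5 - (-5)·P = -5/32
Result: (-33/32)/(x + 5) + ((33/32)x - 5/32)/(x² + 7)


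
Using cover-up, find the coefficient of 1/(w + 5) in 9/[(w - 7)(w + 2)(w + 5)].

Cover (w + 5), set w=-5: 9/[(-5 - 7)(-5 + 2)] = 1/4


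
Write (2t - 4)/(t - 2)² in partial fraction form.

(2t - 4) = A(t - 2) + B. At t = 2: B = 2·2 - 4 = 0. Coeff of t: A = 2
Result: 2/(t - 2)


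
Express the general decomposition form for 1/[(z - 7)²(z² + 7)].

Repeated linear + quadratic: α/(z - 7) + β/(z - 7)² + (γz + δ)/(z² + 7)


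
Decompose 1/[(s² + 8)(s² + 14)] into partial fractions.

Coefficient matching gives P = R = 0, Q = 1/(14-8) = 1/6, S = -Q = -1/6
Result: (1/6)/(s² + 8) - (1/6)/(s² + 14)


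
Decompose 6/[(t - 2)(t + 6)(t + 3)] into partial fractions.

Using cover-up method: P = 3/20, Q = 1/4, R = -2/5
Result: (3/20)/(t - 2) + (1/4)/(t + 6) - (2/5)/(t + 3)


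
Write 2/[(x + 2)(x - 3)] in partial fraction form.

2/(x + 2)(x - 3) = α/(x + 2) + β/(x - 3). α = 2/(-2 - 3) = -2/5, β = 2/(3 + 2) = 2/5
Result: (-2/5)/(x + 2) + (2/5)/(x - 3)


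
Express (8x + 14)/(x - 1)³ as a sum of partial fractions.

(8x + 14) = P(x - 1)² + Q(x - 1) + R. At x = 1: R = 8·1 + 14 = 22. Coefficients: P = 0, Q = 8
Result: 8/(x - 1)² + 22/(x - 1)³


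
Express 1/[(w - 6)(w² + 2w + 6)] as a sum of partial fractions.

Cover-up at w = 6: A = 1/(6² + 2·6 + 6) = 1/54. Then B = -A = -1/54, C = -A·(2 + 6) = -4/27
Result: (1/54)/(w - 6) - ((1/54)w + 4/27)/(w² + 2w + 6)


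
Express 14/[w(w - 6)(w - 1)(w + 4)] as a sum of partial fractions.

Using Heaviside cover-up: (7/12)/w + (7/150)/(w - 6) - (14/25)/(w - 1) - (7/100)/(w + 4)


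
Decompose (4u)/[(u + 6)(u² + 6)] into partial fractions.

At u=-6: P = (4·(-6) + 0)/((-6)² + 6) = -4/7. Q = -P = 4/7, R = 4 - (-6)·P = 4/7
Result: (-4/7)/(u + 6) + ((4/7)u + 4/7)/(u² + 6)


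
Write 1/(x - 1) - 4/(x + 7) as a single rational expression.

Common denominator (x - 1)(x + 7). Numerator: 1(x + 7) - 4(x - 1) = (x + 7) - (4x - 4) = -3x + 11
Result: (-3x + 11)/[(x - 1)(x + 7)]


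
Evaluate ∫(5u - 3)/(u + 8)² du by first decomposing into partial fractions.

Decompose: α = 5, β = 5·(-8) - 3 = -43, so (5u - 3)/(u + 8)² = 5/(u + 8) - 43/(u + 8)². Integrate: ∫ α/(u + 8) du = 5 ln|(u + 8)|; ∫ β/(u + 8)² du = 43/(u + 8). Sum: 5 ln|(u + 8)| + 43/(u + 8) + C


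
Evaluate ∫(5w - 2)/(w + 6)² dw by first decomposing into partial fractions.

Decompose: P = 5, Q = 5·(-6) - 2 = -32, so (5w - 2)/(w + 6)² = 5/(w + 6) - 32/(w + 6)². Integrate: ∫ P/(w + 6) dw = 5 ln|(w + 6)|; ∫ Q/(w + 6)² dw = 32/(w + 6). Sum: 5 ln|(w + 6)| + 32/(w + 6) + C


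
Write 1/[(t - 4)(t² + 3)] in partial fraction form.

Cover-up at t = 4: A = 1/(4² + 3) = 1/19. Then B = -A = -1/19, C = -A·(0 + 4) = -4/19
Result: (1/19)/(t - 4) - ((1/19)t + 4/19)/(t² + 3)


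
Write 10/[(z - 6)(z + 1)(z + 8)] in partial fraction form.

Using cover-up method: α = 5/49, β = -10/49, γ = 5/49
Result: (5/49)/(z - 6) - (10/49)/(z + 1) + (5/49)/(z + 8)


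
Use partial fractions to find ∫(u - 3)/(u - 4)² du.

Decompose: A = 1, B = 1·4 - 3 = 1, so (u - 3)/(u - 4)² = 1/(u - 4) + 1/(u - 4)². Integrate: ∫ A/(u - 4) du = ln|(u - 4)|; ∫ B/(u - 4)² du = -1/(u - 4). Sum: ln|(u - 4)| - 1/(u - 4) + C


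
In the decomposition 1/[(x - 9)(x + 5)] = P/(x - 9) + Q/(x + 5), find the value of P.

Cover-up at x = 9: P = 1/(9 + 5) = 1/14


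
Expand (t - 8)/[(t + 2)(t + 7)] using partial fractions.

At t=-2: P = (1·(-2) - 8)/(-2 + 7) = -2. At t=-7: Q = (1·(-7) - 8)/(-7 + 2) = 3
Result: -2/(t + 2) + 3/(t + 7)


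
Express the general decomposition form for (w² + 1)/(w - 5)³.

Repeated linear factor (power 3): α/(w - 5) + β/(w - 5)² + γ/(w - 5)³


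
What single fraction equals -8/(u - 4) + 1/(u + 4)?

Common denominator (u - 4)(u + 4). Numerator: -8(u + 4) + 1(u - 4) = (-8u - 32) + (u - 4) = -7u - 36
Result: (-7u - 36)/[(u - 4)(u + 4)]


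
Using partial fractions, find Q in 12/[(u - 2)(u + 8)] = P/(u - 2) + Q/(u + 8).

Cover-up at u = -8: Q = 12/(-8 - 2) = -12/10 = -6/5


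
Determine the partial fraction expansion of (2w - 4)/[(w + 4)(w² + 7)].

At w=-4: P = (2·(-4) - 4)/((-4)² + 7) = -12/23. Q = -P = 12/23, R = 2 - (-4)·P = -2/23
Result: (-12/23)/(w + 4) + ((12/23)w - 2/23)/(w² + 7)


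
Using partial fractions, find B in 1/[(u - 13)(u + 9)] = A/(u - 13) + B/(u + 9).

Cover-up at u = -9: B = 1/(-9 - 13) = -1/22


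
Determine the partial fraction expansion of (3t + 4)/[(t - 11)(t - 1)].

At t=11: A = (3·11 + 4)/(11 - 1) = 37/10. At t=1: B = (3·1 + 4)/(1 - 11) = -7/10
Result: (37/10)/(t - 11) - (7/10)/(t - 1)


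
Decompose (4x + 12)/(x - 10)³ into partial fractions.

(4x + 12) = A(x - 10)² + B(x - 10) + C. At x = 10: C = 4·10 + 12 = 52. Coefficients: A = 0, B = 4
Result: 4/(x - 10)² + 52/(x - 10)³


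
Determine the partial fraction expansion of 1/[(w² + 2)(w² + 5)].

Coefficient matching gives α = γ = 0, β = 1/(5-2) = 1/3, δ = -β = -1/3
Result: (1/3)/(w² + 2) - (1/3)/(w² + 5)


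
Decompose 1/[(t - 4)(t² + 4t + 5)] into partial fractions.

Cover-up at t = 4: P = 1/(4² + 4·4 + 5) = 1/37. Then Q = -P = -1/37, R = -P·(4 + 4) = -8/37
Result: (1/37)/(t - 4) - ((1/37)t + 8/37)/(t² + 4t + 5)


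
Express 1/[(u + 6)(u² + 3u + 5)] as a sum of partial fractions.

Cover-up at u = -6: A = 1/((-6)² + 3·(-6) + 5) = 1/23. Then B = -A = -1/23, C = -A·(3 - 6) = 3/23
Result: (1/23)/(u + 6) - ((1/23)u - 3/23)/(u² + 3u + 5)


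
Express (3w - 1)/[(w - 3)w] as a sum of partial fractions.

At w=3: A = (3·3 - 1)/(3 - 0) = 8/3. At w=0: B = (3·0 - 1)/(0 - 3) = 1/3
Result: (8/3)/(w - 3) + (1/3)/w


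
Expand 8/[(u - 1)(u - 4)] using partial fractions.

8/(u - 1)(u - 4) = α/(u - 1) + β/(u - 4). α = 8/(1 - 4) = -8/3, β = 8/(4 - 1) = 8/3
Result: (-8/3)/(u - 1) + (8/3)/(u - 4)


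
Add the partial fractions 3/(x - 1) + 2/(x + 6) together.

Common denominator (x - 1)(x + 6). Numerator: 3(x + 6) + 2(x - 1) = (3x + 18) + (2x - 2) = 5x + 16
Result: (5x + 16)/[(x - 1)(x + 6)]


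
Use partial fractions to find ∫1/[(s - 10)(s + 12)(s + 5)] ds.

Cover-up: P = 1/330, Q = 1/154, R = -1/105. Decomposition: (1/330)/(s - 10) + (1/154)/(s + 12) - (1/105)/(s + 5). Integrate each term: (1/330) ln|(s - 10)| + (1/154) ln|(s + 12)| - (1/105) ln|(s + 5)| + C


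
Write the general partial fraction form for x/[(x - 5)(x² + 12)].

Linear + irreducible quadratic: A/(x - 5) + (Bx + C)/(x² + 12)


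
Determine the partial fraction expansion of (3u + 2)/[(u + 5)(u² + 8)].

At u=-5: P = (3·(-5) + 2)/((-5)² + 8) = -13/33. Q = -P = 13/33, R = 3 - (-5)·P = 34/33
Result: (-13/33)/(u + 5) + ((13/33)u + 34/33)/(u² + 8)


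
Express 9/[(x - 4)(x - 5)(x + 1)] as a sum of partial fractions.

Using cover-up method: α = -9/5, β = 3/2, γ = 3/10
Result: (-9/5)/(x - 4) + (3/2)/(x - 5) + (3/10)/(x + 1)


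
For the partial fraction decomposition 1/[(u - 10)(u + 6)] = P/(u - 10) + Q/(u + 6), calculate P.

Cover-up at u = 10: P = 1/(10 + 6) = 1/16


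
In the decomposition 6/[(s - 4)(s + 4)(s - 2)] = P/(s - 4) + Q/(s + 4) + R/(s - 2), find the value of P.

Cover-up at s = 4: P = 6/[(4 + 4)(4 - 2)] = 6/[(8)(2)] = 6/16 = 3/8


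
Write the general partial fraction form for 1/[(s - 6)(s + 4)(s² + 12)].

Two linear + quadratic: P/(s - 6) + Q/(s + 4) + (Rs + S)/(s² + 12)


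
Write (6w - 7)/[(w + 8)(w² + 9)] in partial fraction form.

At w=-8: A = (6·(-8) - 7)/((-8)² + 9) = -55/73. B = -A = 55/73, C = 6 - (-8)·A = -2/73
Result: (-55/73)/(w + 8) + ((55/73)w - 2/73)/(w² + 9)


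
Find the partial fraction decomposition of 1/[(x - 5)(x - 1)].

1/(x - 5)(x - 1) = P/(x - 5) + Q/(x - 1). P = 1/(5 - 1) = 1/4, Q = 1/(1 - 5) = -1/4
Result: (1/4)/(x - 5) - (1/4)/(x - 1)


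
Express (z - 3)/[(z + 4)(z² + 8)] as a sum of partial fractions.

At z=-4: α = (1·(-4) - 3)/((-4)² + 8) = -7/24. β = -α = 7/24, γ = 1 - (-4)·α = -1/6
Result: (-7/24)/(z + 4) + ((7/24)z - 1/6)/(z² + 8)


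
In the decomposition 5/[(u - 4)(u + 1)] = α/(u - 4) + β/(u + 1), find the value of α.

Cover-up at u = 4: α = 5/(4 + 1) = 5/5 = 1


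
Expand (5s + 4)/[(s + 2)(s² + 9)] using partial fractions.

At s=-2: α = (5·(-2) + 4)/((-2)² + 9) = -6/13. β = -α = 6/13, γ = 5 - (-2)·α = 53/13
Result: (-6/13)/(s + 2) + ((6/13)s + 53/13)/(s² + 9)


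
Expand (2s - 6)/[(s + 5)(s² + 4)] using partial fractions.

At s=-5: α = (2·(-5) - 6)/((-5)² + 4) = -16/29. β = -α = 16/29, γ = 2 - (-5)·α = -22/29
Result: (-16/29)/(s + 5) + ((16/29)s - 22/29)/(s² + 4)


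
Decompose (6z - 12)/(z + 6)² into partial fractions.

(6z - 12) = P(z + 6) + Q. At z = -6: Q = 6·(-6) - 12 = -48. Coeff of z: P = 6
Result: 6/(z + 6) - 48/(z + 6)²


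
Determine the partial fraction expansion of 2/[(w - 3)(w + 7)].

2/(w - 3)(w + 7) = A/(w - 3) + B/(w + 7). A = 2/(3 + 7) = 1/5, B = 2/(-7 - 3) = -1/5
Result: (1/5)/(w - 3) - (1/5)/(w + 7)


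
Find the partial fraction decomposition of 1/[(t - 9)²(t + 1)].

Cover-up at t=-1: R = 1/(-1 - 9)² = 1/100. Cover-up at t=9: Q = 1/(9 + 1) = 1/10. Comparing t² coeff: P = -R = -1/100
Result: (-1/100)/(t - 9) + (1/10)/(t - 9)² + (1/100)/(t + 1)


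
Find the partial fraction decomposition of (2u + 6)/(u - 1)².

(2u + 6) = P(u - 1) + Q. At u = 1: Q = 2·1 + 6 = 8. Coeff of u: P = 2
Result: 2/(u - 1) + 8/(u - 1)²


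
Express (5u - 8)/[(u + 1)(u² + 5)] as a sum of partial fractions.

At u=-1: A = (5·(-1) - 8)/((-1)² + 5) = -13/6. B = -A = 13/6, C = 5 - (-1)·A = 17/6
Result: (-13/6)/(u + 1) + ((13/6)u + 17/6)/(u² + 5)


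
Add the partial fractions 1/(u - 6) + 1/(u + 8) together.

Common denominator (u - 6)(u + 8). Numerator: 1(u + 8) + 1(u - 6) = (u + 8) + (u - 6) = 2u + 2
Result: (2u + 2)/[(u - 6)(u + 8)]


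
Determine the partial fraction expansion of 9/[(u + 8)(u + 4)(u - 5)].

Using cover-up method: A = 9/52, B = -1/4, C = 1/13
Result: (9/52)/(u + 8) - (1/4)/(u + 4) + (1/13)/(u - 5)


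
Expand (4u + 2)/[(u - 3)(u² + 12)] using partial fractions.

At u=3: α = (4·3 + 2)/(3² + 12) = 2/3. β = -α = -2/3, γ = 4 - 3·α = 2
Result: (2/3)/(u - 3) - ((2/3)u - 2)/(u² + 12)


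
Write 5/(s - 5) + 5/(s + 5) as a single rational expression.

Common denominator (s - 5)(s + 5). Numerator: 5(s + 5) + 5(s - 5) = (5s + 25) + (5s - 25) = 10s
Result: (10s)/[(s - 5)(s + 5)]


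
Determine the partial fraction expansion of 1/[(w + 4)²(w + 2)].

Cover-up at w=-2: R = 1/(-2 + 4)² = 1/4. Cover-up at w=-4: Q = 1/(-4 + 2) = -1/2. Comparing w² coeff: P = -R = -1/4
Result: (-1/4)/(w + 4) - (1/2)/(w + 4)² + (1/4)/(w + 2)


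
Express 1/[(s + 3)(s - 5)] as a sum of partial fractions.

1/(s + 3)(s - 5) = P/(s + 3) + Q/(s - 5). P = 1/(-3 - 5) = -1/8, Q = 1/(5 + 3) = 1/8
Result: (-1/8)/(s + 3) + (1/8)/(s - 5)


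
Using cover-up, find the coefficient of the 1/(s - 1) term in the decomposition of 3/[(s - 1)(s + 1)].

Cover (s - 1), set s=1: 3/((s + 1) at s=1) = 3/(2) = 3/2


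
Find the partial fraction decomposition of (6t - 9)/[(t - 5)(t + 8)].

At t=5: α = (6·5 - 9)/(5 + 8) = 21/13. At t=-8: β = (6·(-8) - 9)/(-8 - 5) = 57/13
Result: (21/13)/(t - 5) + (57/13)/(t + 8)


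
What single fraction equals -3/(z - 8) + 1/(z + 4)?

Common denominator (z - 8)(z + 4). Numerator: -3(z + 4) + 1(z - 8) = (-3z - 12) + (z - 8) = -2z - 20
Result: (-2z - 20)/[(z - 8)(z + 4)]


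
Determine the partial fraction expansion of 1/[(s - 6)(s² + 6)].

Cover-up at s = 6: A = 1/(6² + 6) = 1/42. Then B = -A = -1/42, C = -A·(0 + 6) = -1/7
Result: (1/42)/(s - 6) - ((1/42)s + 1/7)/(s² + 6)


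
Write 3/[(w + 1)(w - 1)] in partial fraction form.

3/(w + 1)(w - 1) = α/(w + 1) + β/(w - 1). α = 3/(-1 - 1) = -3/2, β = 3/(1 + 1) = 3/2
Result: (-3/2)/(w + 1) + (3/2)/(w - 1)


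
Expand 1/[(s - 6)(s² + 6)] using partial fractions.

Cover-up at s = 6: α = 1/(6² + 6) = 1/42. Then β = -α = -1/42, γ = -α·(0 + 6) = -1/7
Result: (1/42)/(s - 6) - ((1/42)s + 1/7)/(s² + 6)


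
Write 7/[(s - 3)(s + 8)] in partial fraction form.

7/(s - 3)(s + 8) = A/(s - 3) + B/(s + 8). A = 7/(3 + 8) = 7/11, B = 7/(-8 - 3) = -7/11
Result: (7/11)/(s - 3) - (7/11)/(s + 8)


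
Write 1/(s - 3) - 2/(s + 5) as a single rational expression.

Common denominator (s - 3)(s + 5). Numerator: 1(s + 5) - 2(s - 3) = (s + 5) - (2s - 6) = -s + 11
Result: (-s + 11)/[(s - 3)(s + 5)]


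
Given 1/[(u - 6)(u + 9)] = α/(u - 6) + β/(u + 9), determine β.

Cover-up at u = -9: β = 1/(-9 - 6) = -1/15


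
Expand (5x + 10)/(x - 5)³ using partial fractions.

(5x + 10) = A(x - 5)² + B(x - 5) + C. At x = 5: C = 5·5 + 10 = 35. Coefficients: A = 0, B = 5
Result: 5/(x - 5)² + 35/(x - 5)³


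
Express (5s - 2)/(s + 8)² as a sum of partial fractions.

(5s - 2) = α(s + 8) + β. At s = -8: β = 5·(-8) - 2 = -42. Coeff of s: α = 5
Result: 5/(s + 8) - 42/(s + 8)²


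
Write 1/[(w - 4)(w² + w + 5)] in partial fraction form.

Cover-up at w = 4: α = 1/(4² + 1·4 + 5) = 1/25. Then β = -α = -1/25, γ = -α·(1 + 4) = -1/5
Result: (1/25)/(w - 4) - ((1/25)w + 1/5)/(w² + w + 5)


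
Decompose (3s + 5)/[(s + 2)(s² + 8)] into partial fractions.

At s=-2: A = (3·(-2) + 5)/((-2)² + 8) = -1/12. B = -A = 1/12, C = 3 - (-2)·A = 17/6
Result: (-1/12)/(s + 2) + ((1/12)s + 17/6)/(s² + 8)


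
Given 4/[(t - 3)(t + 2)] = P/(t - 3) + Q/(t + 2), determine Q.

Cover-up at t = -2: Q = 4/(-2 - 3) = -4/5


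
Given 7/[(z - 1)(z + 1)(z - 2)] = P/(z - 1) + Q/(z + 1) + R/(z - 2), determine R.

Cover-up at z = 2: R = 7/[(2 - 1)(2 + 1)] = 7/[(1)(3)] = 7/3


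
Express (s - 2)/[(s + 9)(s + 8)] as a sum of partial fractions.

At s=-9: A = (1·(-9) - 2)/(-9 + 8) = 11. At s=-8: B = (1·(-8) - 2)/(-8 + 9) = -10
Result: 11/(s + 9) - 10/(s + 8)


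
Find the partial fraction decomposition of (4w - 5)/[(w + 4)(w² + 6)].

At w=-4: A = (4·(-4) - 5)/((-4)² + 6) = -21/22. B = -A = 21/22, C = 4 - (-4)·A = 2/11
Result: (-21/22)/(w + 4) + ((21/22)w + 2/11)/(w² + 6)


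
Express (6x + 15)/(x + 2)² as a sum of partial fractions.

(6x + 15) = α(x + 2) + β. At x = -2: β = 6·(-2) + 15 = 3. Coeff of x: α = 6
Result: 6/(x + 2) + 3/(x + 2)²


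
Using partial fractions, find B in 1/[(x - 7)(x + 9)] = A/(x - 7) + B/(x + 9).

Cover-up at x = -9: B = 1/(-9 - 7) = -1/16
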